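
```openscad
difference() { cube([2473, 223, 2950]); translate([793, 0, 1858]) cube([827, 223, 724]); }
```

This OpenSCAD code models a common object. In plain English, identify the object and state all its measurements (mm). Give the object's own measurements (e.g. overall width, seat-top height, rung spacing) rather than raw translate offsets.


A wall 2473 mm long (x), 223 mm thick (y), 2950 mm tall, with a rectangular window opening cut through it. The opening is 827 mm wide and 724 mm tall; its sill is at z = 1858 mm and its near (−x) edge is 793 mm from the wall's −x end. The opening passes through the full wall thickness.


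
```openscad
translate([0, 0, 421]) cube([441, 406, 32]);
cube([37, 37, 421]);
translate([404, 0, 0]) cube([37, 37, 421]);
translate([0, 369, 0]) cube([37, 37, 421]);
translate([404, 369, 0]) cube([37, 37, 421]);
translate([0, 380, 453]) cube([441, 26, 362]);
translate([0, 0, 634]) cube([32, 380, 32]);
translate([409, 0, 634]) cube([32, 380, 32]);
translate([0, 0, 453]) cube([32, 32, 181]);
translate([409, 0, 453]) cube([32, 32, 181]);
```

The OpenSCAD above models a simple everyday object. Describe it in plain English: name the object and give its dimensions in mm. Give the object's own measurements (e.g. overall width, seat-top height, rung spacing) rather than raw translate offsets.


A chair. The seat is a 441×406×32 mm slab with its top at z = 453 mm, on four 37×37 mm corner legs (flush with the seat edges, standing on z = 0). A flat backrest 26 mm thick, 362 mm tall, spans the full seat width and rises from the seat top along its +y edge, rear face flush with the rear of the seat. Two armrests of 32×32 mm section run along each side from the seat's front edge to the front of the backrest, top faces 213 mm above the seat top and outer faces flush with the seat's x-edges; a 32×32 mm post under the front of each armrest stands on the seat at the front corner.


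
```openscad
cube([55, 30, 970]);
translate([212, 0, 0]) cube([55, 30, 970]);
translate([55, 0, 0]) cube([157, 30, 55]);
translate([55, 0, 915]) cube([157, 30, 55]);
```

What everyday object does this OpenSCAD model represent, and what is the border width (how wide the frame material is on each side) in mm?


A picture frame. The border width is 55 mm.

Four thin pieces enclosing a rectangular opening — a picture frame. The two full-height stiles are 970 mm tall; the top rail sits at z = 915 and is 55 mm tall, so the border above the opening is 970 − 915 = 55 mm, matching the stile x-width.


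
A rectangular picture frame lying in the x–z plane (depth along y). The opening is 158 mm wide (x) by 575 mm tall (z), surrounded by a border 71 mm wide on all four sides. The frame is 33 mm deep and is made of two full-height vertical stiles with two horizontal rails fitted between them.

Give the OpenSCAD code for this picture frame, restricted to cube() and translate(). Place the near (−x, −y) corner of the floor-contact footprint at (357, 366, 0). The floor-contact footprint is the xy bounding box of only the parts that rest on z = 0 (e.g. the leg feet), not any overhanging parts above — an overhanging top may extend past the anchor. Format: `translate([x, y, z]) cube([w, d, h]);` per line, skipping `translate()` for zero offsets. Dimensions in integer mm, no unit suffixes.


translate([357, 366, 0]) cube([71, 33, 717]);
translate([586, 366, 0]) cube([71, 33, 717]);
translate([428, 366, 0]) cube([158, 33, 71]);
translate([428, 366, 646]) cube([158, 33, 71]);


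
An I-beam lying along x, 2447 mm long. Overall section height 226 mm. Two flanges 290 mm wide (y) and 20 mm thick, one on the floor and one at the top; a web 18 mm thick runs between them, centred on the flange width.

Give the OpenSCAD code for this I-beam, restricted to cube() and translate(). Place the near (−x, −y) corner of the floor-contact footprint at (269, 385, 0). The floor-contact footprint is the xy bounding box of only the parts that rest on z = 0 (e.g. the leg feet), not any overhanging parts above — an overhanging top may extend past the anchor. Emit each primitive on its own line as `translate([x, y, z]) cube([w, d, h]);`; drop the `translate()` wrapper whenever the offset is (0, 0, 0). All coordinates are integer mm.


translate([269, 385, 0]) cube([2447, 290, 20]);
translate([269, 521, 20]) cube([2447, 18, 186]);
translate([269, 385, 206]) cube([2447, 290, 20]);


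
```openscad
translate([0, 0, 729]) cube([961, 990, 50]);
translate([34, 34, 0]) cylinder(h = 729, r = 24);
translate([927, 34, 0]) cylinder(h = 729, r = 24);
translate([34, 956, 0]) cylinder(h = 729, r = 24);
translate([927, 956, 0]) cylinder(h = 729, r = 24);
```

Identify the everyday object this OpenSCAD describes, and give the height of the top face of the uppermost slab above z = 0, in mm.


A table. The table height is 779 mm.

A 961×990×50 slab sits at z = 729 on four Ø48 mm round legs — a table. The top surface is at 729 + 50 = 779 mm.


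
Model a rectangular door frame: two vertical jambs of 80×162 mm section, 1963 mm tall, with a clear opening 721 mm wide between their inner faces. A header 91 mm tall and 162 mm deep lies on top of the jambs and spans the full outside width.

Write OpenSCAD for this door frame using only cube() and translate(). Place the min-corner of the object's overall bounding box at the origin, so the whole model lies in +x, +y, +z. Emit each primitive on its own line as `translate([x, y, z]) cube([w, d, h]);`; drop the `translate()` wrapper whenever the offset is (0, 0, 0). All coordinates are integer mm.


cube([80, 162, 1963]);
translate([801, 0, 0]) cube([80, 162, 1963]);
translate([0, 0, 1963]) cube([881, 162, 91]);


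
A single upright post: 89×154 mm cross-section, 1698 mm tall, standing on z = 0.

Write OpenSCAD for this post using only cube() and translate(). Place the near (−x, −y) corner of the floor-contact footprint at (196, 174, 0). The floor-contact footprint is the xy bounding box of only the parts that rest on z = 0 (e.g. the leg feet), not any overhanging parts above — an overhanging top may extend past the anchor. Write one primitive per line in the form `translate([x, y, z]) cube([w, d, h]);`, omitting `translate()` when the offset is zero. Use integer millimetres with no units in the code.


translate([196, 174, 0]) cube([89, 154, 1698]);


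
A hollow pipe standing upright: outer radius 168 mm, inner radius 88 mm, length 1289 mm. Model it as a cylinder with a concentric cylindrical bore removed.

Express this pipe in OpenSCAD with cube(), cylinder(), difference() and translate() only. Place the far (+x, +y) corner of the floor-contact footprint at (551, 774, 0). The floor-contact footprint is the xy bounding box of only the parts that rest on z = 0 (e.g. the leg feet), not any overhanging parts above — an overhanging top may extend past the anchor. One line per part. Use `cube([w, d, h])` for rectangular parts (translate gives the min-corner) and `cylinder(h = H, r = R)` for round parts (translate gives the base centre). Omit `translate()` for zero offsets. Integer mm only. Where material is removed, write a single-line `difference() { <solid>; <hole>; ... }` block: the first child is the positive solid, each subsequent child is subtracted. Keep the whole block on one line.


difference() { translate([383, 606, 0]) cylinder(h = 1289, r = 168); translate([383, 606, 0]) cylinder(h = 1289, r = 88); }


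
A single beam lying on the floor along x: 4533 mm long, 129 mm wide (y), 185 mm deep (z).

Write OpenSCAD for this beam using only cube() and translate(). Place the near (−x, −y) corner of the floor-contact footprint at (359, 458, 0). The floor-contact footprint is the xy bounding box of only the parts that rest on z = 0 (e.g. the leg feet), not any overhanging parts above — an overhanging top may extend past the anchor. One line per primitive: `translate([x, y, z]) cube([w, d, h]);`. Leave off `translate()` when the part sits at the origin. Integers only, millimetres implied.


translate([359, 458, 0]) cube([4533, 129, 185]);


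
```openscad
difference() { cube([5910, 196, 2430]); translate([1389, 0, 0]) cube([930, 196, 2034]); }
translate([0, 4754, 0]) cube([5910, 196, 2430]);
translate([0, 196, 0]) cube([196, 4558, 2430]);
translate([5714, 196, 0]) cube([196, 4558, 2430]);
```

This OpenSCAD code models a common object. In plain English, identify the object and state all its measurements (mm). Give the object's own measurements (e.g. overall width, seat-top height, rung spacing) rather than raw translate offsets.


A single room: four walls, each 2430 mm tall and 196 mm thick, enclosing an outside footprint 5910×4950 mm (x × y), no floor or roof. The front and back walls (−y and +y sides) run the full x-width; the side walls fit between their inner faces. A door opening 930 mm wide and 2034 mm tall is cut through the front wall from the floor up, its −x edge 1389 mm from the wall's −x end.


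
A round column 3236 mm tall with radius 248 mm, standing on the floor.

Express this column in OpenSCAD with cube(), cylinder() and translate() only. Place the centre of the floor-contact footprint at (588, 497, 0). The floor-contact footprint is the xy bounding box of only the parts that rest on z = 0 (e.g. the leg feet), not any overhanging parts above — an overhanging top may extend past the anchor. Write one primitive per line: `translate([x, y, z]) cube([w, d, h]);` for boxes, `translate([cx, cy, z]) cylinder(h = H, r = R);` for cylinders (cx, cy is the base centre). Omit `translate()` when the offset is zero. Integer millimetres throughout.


translate([588, 497, 0]) cylinder(h = 3236, r = 248);


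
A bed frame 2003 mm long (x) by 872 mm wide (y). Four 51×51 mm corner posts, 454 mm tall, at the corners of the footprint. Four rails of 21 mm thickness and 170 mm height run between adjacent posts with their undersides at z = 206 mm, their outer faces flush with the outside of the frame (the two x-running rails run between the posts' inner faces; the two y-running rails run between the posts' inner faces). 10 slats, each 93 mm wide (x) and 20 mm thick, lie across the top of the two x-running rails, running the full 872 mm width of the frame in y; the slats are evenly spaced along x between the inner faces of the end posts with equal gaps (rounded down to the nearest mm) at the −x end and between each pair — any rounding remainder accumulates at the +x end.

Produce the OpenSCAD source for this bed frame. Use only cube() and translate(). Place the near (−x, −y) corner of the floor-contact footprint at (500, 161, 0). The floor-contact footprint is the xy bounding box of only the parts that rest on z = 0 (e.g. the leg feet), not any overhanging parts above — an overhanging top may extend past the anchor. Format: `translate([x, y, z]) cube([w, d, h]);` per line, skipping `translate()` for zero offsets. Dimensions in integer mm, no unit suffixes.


translate([500, 161, 0]) cube([51, 51, 454]);
translate([500, 982, 0]) cube([51, 51, 454]);
translate([2452, 161, 0]) cube([51, 51, 454]);
translate([2452, 982, 0]) cube([51, 51, 454]);
translate([551, 161, 206]) cube([1901, 21, 170]);
translate([551, 1012, 206]) cube([1901, 21, 170]);
translate([500, 212, 206]) cube([21, 770, 170]);
translate([2482, 212, 206]) cube([21, 770, 170]);
translate([639, 161, 376]) cube([93, 872, 20]);
translate([820, 161, 376]) cube([93, 872, 20]);
translate([1001, 161, 376]) cube([93, 872, 20]);
translate([1182, 161, 376]) cube([93, 872, 20]);
translate([1363, 161, 376]) cube([93, 872, 20]);
translate([1544, 161, 376]) cube([93, 872, 20]);
translate([1725, 161, 376]) cube([93, 872, 20]);
translate([1906, 161, 376]) cube([93, 872, 20]);
translate([2087, 161, 376]) cube([93, 872, 20]);
translate([2268, 161, 376]) cube([93, 872, 20]);


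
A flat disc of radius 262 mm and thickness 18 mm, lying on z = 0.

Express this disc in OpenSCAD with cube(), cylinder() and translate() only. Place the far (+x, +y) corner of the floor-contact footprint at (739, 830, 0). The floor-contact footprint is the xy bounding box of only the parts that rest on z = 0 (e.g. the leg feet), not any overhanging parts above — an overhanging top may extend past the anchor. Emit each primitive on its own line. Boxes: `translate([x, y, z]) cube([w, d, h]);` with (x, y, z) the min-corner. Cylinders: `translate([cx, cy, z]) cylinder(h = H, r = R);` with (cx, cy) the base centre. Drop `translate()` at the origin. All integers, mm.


translate([477, 568, 0]) cylinder(h = 18, r = 262);


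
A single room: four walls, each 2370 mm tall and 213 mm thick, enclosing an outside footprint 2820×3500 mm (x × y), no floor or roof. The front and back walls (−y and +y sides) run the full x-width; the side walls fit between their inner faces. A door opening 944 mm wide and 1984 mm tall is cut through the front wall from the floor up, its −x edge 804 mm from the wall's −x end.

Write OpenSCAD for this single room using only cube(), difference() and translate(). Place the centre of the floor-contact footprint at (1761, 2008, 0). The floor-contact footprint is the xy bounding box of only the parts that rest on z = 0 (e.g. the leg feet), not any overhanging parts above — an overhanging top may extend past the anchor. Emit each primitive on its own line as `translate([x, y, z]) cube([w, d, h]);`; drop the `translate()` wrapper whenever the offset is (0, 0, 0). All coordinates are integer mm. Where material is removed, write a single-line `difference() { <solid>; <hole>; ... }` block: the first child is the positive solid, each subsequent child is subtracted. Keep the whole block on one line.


difference() { translate([351, 258, 0]) cube([2820, 213, 2370]); translate([1155, 258, 0]) cube([944, 213, 1984]); }
translate([351, 3545, 0]) cube([2820, 213, 2370]);
translate([351, 471, 0]) cube([213, 3074, 2370]);
translate([2958, 471, 0]) cube([213, 3074, 2370]);


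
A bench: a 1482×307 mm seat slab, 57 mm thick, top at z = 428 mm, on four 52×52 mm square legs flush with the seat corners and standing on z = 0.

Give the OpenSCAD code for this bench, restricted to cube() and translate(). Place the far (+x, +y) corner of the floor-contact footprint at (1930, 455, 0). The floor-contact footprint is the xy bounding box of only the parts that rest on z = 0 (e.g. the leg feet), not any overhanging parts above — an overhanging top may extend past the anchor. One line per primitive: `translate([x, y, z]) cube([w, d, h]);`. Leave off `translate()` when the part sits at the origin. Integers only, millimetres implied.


// leg_h = 428 − 57 = 371
translate([448, 148, 371]) cube([1482, 307, 57]);
translate([448, 148, 0]) cube([52, 52, 371]);
translate([448, 403, 0]) cube([52, 52, 371]);
translate([1878, 148, 0]) cube([52, 52, 371]);
translate([1878, 403, 0]) cube([52, 52, 371]);


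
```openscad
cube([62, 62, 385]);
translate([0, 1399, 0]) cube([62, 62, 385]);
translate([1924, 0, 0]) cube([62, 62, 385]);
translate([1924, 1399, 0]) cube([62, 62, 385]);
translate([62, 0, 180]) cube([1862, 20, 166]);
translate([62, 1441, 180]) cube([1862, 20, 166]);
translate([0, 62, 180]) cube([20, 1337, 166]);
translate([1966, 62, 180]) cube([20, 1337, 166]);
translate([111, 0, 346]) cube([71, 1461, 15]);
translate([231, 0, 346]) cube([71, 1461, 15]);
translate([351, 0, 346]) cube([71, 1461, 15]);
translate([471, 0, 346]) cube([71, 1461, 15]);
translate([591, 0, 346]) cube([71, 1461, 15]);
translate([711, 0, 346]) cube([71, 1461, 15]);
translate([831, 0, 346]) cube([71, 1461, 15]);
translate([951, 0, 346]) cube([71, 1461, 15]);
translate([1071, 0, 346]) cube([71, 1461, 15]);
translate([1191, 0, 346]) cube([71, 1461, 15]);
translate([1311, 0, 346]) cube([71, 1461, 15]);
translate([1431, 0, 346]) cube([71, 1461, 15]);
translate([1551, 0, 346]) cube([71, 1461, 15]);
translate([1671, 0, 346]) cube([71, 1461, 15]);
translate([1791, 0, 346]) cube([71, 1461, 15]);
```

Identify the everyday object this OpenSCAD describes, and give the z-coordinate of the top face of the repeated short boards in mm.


A bed frame. The slat-top height is 361 mm.

Four posts, four rails, and a row of slats — a bed frame. Slats sit on the rails at z = 180 + 166 = 346; with slat thickness 15, the top is 361 mm.


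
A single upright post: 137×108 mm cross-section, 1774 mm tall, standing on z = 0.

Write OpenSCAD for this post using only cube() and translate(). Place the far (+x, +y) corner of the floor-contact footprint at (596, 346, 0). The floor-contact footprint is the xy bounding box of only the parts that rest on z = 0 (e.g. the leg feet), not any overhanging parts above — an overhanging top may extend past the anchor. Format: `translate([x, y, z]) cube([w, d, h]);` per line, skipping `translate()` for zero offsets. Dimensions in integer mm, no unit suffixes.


translate([459, 238, 0]) cube([137, 108, 1774]);


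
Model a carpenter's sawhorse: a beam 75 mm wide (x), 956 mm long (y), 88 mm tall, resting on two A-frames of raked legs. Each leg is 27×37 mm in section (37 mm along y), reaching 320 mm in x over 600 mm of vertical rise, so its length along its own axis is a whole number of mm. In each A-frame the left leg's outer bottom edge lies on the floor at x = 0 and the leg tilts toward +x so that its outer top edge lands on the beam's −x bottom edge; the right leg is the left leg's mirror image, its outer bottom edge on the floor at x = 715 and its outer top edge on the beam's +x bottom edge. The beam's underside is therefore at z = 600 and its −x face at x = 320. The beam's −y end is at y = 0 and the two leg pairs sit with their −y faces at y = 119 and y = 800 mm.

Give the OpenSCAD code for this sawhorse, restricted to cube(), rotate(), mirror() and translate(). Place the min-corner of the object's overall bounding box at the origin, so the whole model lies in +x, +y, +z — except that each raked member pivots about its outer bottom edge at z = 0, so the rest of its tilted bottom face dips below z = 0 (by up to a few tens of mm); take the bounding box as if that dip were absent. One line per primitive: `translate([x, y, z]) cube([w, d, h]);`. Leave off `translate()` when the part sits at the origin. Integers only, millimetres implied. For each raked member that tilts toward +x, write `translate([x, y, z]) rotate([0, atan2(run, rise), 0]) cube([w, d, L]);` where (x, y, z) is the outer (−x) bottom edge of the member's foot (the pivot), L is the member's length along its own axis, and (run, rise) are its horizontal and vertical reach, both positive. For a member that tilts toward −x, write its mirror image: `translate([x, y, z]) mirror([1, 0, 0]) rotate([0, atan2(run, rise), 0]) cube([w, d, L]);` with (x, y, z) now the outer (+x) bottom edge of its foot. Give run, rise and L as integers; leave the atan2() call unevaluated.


translate([320, 0, 600]) cube([75, 956, 88]);
translate([0, 119, 0]) rotate([0, atan2(320, 600), 0]) cube([27, 37, 680]);
translate([715, 119, 0]) mirror([1, 0, 0]) rotate([0, atan2(320, 600), 0]) cube([27, 37, 680]);
translate([0, 800, 0]) rotate([0, atan2(320, 600), 0]) cube([27, 37, 680]);
translate([715, 800, 0]) mirror([1, 0, 0]) rotate([0, atan2(320, 600), 0]) cube([27, 37, 680]);


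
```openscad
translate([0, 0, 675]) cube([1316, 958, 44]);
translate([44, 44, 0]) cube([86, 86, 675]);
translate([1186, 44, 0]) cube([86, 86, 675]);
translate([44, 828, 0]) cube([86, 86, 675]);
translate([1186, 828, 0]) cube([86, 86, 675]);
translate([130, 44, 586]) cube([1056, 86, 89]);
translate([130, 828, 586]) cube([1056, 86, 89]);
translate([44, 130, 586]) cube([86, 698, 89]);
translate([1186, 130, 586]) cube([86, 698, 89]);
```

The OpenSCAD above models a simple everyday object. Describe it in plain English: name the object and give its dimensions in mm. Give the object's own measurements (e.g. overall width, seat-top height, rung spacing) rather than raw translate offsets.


A table: top 1316 mm (x) × 958 mm (y), 44 mm thick, upper face at z = 719 mm, on four 86×86 mm square legs, each inset 44 mm from the nearest pair of top edges from z = 0 to the bottom of the top. Four apron rails, 86 mm thick and 89 mm tall, run between adjacent legs with their top edges flush with the underside of the top and their outer faces flush with the legs' outer faces.


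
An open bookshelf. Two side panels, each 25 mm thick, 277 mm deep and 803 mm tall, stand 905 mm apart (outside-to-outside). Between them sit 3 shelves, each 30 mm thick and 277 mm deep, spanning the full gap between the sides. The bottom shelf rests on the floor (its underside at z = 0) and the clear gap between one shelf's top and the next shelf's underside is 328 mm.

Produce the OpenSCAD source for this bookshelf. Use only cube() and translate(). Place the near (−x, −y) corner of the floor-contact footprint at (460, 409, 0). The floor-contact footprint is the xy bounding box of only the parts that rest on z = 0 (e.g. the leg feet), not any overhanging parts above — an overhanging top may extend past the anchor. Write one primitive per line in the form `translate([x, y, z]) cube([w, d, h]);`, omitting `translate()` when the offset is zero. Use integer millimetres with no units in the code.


translate([460, 409, 0]) cube([25, 277, 803]);
translate([1340, 409, 0]) cube([25, 277, 803]);
translate([485, 409, 0]) cube([855, 277, 30]);
translate([485, 409, 358]) cube([855, 277, 30]);
translate([485, 409, 716]) cube([855, 277, 30]);


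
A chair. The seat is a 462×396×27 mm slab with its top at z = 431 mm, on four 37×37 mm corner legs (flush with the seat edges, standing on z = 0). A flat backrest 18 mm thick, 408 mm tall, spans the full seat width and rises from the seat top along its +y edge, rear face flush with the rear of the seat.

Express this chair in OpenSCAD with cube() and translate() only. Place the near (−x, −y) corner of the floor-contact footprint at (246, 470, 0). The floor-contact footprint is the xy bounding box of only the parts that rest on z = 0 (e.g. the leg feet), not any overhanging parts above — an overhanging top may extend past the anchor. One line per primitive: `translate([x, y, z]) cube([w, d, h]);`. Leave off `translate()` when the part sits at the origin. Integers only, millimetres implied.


translate([246, 470, 404]) cube([462, 396, 27]);
translate([246, 470, 0]) cube([37, 37, 404]);
translate([671, 470, 0]) cube([37, 37, 404]);
translate([246, 829, 0]) cube([37, 37, 404]);
translate([671, 829, 0]) cube([37, 37, 404]);
translate([246, 848, 431]) cube([462, 18, 408]);


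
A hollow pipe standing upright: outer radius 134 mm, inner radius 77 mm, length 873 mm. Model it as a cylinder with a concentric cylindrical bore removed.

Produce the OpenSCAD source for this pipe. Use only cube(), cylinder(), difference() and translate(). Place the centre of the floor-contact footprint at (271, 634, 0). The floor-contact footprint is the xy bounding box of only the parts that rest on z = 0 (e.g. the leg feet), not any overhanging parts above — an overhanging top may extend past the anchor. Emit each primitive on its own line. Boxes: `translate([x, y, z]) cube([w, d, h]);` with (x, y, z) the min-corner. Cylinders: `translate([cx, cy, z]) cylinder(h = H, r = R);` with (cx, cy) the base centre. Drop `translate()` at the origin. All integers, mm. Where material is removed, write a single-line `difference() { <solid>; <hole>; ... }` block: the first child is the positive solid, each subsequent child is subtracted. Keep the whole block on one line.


difference() { translate([271, 634, 0]) cylinder(h = 873, r = 134); translate([271, 634, 0]) cylinder(h = 873, r = 77); }


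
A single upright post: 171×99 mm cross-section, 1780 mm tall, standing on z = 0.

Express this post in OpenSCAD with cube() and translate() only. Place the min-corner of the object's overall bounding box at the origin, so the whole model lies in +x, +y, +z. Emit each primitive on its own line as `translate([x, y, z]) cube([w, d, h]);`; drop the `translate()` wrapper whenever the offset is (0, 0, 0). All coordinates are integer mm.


cube([171, 99, 1780]);


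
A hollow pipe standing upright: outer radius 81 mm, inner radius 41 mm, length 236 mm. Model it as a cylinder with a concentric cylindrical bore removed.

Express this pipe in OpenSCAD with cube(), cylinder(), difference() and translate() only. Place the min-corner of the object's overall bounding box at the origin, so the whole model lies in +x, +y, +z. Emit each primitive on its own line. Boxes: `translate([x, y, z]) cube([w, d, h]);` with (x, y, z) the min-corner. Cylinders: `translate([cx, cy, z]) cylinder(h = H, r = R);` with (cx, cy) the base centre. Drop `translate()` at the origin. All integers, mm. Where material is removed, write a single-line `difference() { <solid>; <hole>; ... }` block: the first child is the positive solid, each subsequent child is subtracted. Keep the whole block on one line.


difference() { translate([81, 81, 0]) cylinder(h = 236, r = 81); translate([81, 81, 0]) cylinder(h = 236, r = 41); }


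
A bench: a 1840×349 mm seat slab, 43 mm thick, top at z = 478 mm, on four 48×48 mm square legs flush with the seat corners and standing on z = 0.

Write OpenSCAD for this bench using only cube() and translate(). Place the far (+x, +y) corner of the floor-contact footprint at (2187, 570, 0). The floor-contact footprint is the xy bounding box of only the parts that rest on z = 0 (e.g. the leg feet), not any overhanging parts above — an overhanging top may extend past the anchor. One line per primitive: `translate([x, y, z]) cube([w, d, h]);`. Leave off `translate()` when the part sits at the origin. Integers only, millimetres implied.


// leg_h = 478 − 43 = 435
translate([347, 221, 435]) cube([1840, 349, 43]);
translate([347, 221, 0]) cube([48, 48, 435]);
translate([347, 522, 0]) cube([48, 48, 435]);
translate([2139, 221, 0]) cube([48, 48, 435]);
translate([2139, 522, 0]) cube([48, 48, 435]);


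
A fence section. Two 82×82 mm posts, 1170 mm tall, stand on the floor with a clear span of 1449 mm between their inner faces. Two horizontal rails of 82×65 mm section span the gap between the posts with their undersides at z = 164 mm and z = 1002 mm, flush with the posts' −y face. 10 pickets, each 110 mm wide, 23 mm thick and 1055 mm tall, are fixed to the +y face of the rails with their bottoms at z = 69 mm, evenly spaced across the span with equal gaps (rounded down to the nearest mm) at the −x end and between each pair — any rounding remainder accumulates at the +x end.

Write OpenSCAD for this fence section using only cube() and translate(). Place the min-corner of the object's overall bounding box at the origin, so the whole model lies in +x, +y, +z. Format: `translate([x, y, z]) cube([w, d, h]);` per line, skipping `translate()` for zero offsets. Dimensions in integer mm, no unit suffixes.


cube([82, 82, 1170]);
translate([1531, 0, 0]) cube([82, 82, 1170]);
translate([82, 0, 164]) cube([1449, 82, 65]);
translate([82, 0, 1002]) cube([1449, 82, 65]);
translate([113, 82, 69]) cube([110, 23, 1055]);
translate([254, 82, 69]) cube([110, 23, 1055]);
translate([395, 82, 69]) cube([110, 23, 1055]);
translate([536, 82, 69]) cube([110, 23, 1055]);
translate([677, 82, 69]) cube([110, 23, 1055]);
translate([818, 82, 69]) cube([110, 23, 1055]);
translate([959, 82, 69]) cube([110, 23, 1055]);
translate([1100, 82, 69]) cube([110, 23, 1055]);
translate([1241, 82, 69]) cube([110, 23, 1055]);
translate([1382, 82, 69]) cube([110, 23, 1055]);


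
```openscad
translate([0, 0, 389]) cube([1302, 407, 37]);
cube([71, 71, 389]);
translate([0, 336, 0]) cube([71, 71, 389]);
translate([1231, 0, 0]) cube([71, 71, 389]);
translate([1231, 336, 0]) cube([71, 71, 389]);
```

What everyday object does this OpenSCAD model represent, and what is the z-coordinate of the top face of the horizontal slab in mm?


A bench. The seat-top height is 426 mm.

A long slab on four corner posts — a bench. The slab sits at z = 389 with thickness 37, so the top is 389 + 37 = 426 mm.


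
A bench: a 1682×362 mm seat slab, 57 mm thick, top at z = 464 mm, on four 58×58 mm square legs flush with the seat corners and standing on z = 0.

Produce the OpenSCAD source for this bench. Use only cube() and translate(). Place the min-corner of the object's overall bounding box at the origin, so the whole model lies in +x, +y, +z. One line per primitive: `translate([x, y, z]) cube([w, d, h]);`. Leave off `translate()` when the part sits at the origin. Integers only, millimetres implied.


translate([0, 0, 407]) cube([1682, 362, 57]);
cube([58, 58, 407]);
translate([0, 304, 0]) cube([58, 58, 407]);
translate([1624, 0, 0]) cube([58, 58, 407]);
translate([1624, 304, 0]) cube([58, 58, 407]);


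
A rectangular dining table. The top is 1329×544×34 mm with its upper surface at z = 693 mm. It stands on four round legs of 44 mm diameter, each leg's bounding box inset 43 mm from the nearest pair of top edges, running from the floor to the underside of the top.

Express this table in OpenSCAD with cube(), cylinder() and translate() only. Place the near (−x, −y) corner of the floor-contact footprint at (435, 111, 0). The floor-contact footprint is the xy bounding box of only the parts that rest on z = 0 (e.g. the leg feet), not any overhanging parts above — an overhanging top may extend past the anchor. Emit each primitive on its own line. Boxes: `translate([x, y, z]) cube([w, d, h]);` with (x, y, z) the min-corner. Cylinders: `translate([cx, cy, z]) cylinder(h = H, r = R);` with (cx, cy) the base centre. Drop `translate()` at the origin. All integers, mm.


// leg_h = 693 - 34 = 659
translate([392, 68, 659]) cube([1329, 544, 34]);
translate([457, 133, 0]) cylinder(h = 659, r = 22);
translate([1656, 133, 0]) cylinder(h = 659, r = 22);
translate([457, 547, 0]) cylinder(h = 659, r = 22);
translate([1656, 547, 0]) cylinder(h = 659, r = 22);


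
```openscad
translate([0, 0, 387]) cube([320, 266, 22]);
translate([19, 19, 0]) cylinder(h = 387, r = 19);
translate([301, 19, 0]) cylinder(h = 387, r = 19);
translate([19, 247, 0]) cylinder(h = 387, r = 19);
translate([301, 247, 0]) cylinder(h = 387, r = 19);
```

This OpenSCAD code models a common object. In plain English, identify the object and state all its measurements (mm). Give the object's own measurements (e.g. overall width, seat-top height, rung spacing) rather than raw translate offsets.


A four-legged stool. The seat is a 320×266×22 mm slab whose top surface is at z = 409 mm; four round legs, each 38 mm in diameter, run from the floor (z = 0) to the underside of the seat, each leg's axis is inset half a diameter from the nearest pair of seat edges (so the leg's bounding box is flush with the corner).


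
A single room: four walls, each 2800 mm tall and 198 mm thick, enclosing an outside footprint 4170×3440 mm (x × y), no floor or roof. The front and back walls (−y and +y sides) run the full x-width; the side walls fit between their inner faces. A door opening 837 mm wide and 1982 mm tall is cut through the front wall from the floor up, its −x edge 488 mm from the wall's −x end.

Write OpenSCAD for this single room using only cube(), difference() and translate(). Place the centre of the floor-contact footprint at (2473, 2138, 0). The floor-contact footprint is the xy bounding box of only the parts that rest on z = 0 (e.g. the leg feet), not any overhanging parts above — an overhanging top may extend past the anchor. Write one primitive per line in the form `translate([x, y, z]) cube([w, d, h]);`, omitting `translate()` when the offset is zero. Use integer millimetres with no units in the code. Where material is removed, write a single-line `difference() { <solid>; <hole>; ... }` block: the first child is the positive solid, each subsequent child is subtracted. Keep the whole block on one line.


difference() { translate([388, 418, 0]) cube([4170, 198, 2800]); translate([876, 418, 0]) cube([837, 198, 1982]); }
translate([388, 3660, 0]) cube([4170, 198, 2800]);
translate([388, 616, 0]) cube([198, 3044, 2800]);
translate([4360, 616, 0]) cube([198, 3044, 2800]);


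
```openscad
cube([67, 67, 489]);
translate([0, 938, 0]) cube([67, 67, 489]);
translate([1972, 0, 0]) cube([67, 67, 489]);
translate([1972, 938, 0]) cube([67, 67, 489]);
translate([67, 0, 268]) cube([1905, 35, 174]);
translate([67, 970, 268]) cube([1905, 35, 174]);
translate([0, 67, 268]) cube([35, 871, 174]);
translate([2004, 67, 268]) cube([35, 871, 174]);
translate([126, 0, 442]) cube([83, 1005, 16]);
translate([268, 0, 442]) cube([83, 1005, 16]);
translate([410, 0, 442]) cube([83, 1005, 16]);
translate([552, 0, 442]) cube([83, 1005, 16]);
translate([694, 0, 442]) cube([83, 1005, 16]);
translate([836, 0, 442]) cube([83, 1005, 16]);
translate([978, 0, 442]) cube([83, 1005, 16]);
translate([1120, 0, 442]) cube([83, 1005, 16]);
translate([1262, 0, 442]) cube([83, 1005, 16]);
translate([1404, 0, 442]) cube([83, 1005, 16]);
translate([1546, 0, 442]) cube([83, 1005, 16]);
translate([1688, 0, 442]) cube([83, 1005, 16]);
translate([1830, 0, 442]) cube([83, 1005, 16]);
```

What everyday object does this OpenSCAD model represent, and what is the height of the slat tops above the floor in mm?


A bed frame. The slat-top height is 458 mm.

Four posts, four rails, and a row of slats — a bed frame. Slats sit on the rails at z = 268 + 174 = 442; with slat thickness 16, the top is 458 mm.


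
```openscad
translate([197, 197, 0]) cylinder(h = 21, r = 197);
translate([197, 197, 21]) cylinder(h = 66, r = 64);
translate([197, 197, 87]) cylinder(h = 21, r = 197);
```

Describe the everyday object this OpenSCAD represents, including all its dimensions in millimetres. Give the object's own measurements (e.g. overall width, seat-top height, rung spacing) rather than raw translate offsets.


A spool: two coaxial disc flanges of radius 197 mm and thickness 21 mm, joined by a core cylinder of radius 64 mm and height 66 mm. The lower flange rests on z = 0 and the three cylinders share a vertical axis.


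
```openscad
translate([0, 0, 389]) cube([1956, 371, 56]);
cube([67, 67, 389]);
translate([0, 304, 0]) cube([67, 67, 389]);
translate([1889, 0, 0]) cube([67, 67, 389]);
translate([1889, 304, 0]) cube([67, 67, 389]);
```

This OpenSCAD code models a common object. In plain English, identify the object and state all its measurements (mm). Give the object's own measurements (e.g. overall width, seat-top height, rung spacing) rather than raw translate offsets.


A bench: a 1956×371 mm seat slab, 56 mm thick, top at z = 445 mm, on four 67×67 mm square legs flush with the seat corners and standing on z = 0.


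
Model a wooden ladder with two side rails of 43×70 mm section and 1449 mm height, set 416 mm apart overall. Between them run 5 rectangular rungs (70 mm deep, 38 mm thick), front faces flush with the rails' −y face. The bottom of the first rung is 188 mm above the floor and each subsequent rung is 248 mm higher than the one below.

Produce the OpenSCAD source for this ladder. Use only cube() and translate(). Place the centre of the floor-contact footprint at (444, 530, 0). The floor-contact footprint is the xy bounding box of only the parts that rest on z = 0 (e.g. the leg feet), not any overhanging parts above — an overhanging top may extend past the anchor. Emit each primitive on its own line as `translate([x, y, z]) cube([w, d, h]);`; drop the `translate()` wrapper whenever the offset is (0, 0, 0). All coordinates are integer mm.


translate([236, 495, 0]) cube([43, 70, 1449]);
translate([609, 495, 0]) cube([43, 70, 1449]);
translate([279, 495, 188]) cube([330, 70, 38]);
translate([279, 495, 436]) cube([330, 70, 38]);
translate([279, 495, 684]) cube([330, 70, 38]);
translate([279, 495, 932]) cube([330, 70, 38]);
translate([279, 495, 1180]) cube([330, 70, 38]);


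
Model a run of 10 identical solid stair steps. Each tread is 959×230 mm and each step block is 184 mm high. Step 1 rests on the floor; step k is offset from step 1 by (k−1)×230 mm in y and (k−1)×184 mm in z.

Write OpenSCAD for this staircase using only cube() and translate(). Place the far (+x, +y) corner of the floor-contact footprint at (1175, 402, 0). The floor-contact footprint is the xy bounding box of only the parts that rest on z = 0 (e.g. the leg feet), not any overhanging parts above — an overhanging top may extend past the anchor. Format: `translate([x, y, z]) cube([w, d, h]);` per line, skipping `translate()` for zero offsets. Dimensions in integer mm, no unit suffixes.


translate([216, 172, 0]) cube([959, 230, 184]);
translate([216, 402, 184]) cube([959, 230, 184]);
translate([216, 632, 368]) cube([959, 230, 184]);
translate([216, 862, 552]) cube([959, 230, 184]);
translate([216, 1092, 736]) cube([959, 230, 184]);
translate([216, 1322, 920]) cube([959, 230, 184]);
translate([216, 1552, 1104]) cube([959, 230, 184]);
translate([216, 1782, 1288]) cube([959, 230, 184]);
translate([216, 2012, 1472]) cube([959, 230, 184]);
translate([216, 2242, 1656]) cube([959, 230, 184]);


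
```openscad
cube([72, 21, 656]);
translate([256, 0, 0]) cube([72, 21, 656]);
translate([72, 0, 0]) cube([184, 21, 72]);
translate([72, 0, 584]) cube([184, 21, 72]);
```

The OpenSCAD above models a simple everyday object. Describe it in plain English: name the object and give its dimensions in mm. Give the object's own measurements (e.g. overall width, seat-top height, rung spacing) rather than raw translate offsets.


A rectangular picture frame lying in the x–z plane (depth along y). The opening is 184 mm wide (x) by 512 mm tall (z), surrounded by a border 72 mm wide on all four sides. The frame is 21 mm deep and is made of two full-height vertical stiles with two horizontal rails fitted between them.


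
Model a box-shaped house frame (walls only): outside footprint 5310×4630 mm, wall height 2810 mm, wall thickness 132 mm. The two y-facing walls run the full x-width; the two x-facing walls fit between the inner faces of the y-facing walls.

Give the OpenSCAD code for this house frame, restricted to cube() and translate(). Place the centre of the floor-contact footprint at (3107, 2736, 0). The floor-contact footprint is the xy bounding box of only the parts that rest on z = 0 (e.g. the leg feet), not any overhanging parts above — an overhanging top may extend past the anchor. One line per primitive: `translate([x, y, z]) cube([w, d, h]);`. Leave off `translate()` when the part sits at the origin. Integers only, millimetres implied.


translate([452, 421, 0]) cube([5310, 132, 2810]);
translate([452, 4919, 0]) cube([5310, 132, 2810]);
translate([452, 553, 0]) cube([132, 4366, 2810]);
translate([5630, 553, 0]) cube([132, 4366, 2810]);


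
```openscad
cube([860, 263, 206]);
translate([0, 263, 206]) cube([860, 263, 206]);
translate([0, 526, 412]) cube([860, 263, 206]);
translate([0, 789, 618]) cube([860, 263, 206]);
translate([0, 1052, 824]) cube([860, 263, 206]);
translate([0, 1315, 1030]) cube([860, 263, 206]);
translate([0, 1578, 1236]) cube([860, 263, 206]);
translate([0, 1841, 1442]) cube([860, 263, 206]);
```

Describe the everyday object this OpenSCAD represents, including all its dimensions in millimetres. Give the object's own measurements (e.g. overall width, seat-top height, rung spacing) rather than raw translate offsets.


A straight staircase of 8 solid steps. Each step is 860 mm wide (x), 263 mm deep (y, the going) and 206 mm tall (the rise). The first step rests on the floor; each subsequent step sits one going further in +y and one rise higher in +z, directly behind and above the previous step with no overlap.


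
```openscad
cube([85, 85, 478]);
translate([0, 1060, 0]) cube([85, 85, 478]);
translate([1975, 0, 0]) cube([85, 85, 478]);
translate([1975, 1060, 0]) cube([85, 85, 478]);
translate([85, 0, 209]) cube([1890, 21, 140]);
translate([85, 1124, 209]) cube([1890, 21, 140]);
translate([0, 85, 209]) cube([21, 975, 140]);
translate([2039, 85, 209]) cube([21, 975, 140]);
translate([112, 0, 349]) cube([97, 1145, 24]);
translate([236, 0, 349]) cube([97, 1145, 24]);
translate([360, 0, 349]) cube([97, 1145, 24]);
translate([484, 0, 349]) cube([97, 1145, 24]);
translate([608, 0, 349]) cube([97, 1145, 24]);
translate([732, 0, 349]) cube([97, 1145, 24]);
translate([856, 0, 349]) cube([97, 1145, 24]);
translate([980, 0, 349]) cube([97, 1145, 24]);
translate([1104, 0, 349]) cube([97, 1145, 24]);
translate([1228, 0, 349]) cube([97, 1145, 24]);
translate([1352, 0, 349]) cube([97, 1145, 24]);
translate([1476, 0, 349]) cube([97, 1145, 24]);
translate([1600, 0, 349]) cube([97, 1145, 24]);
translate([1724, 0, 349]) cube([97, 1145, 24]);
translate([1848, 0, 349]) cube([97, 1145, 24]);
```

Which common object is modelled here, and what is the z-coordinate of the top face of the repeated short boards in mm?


A bed frame. The slat-top height is 373 mm.

Four posts, four rails, and a row of slats — a bed frame. Slats sit on the rails at z = 209 + 140 = 349; with slat thickness 24, the top is 373 mm.
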